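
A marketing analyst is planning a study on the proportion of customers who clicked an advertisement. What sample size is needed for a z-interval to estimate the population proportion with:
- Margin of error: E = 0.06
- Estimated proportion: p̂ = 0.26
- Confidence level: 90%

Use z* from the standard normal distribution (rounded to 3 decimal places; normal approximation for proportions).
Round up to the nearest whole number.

Using z* for proportion z-interval (normal approximation).

For 90% confidence, z* = 1.645 (from standard normal table)

Sample size formula for proportion z-interval: n = z*²p̂(1-p̂)/E²

n = 1.645² × 0.26 × 0.74 / 0.06²
  = 2.706025 × 0.1924 / 0.0036
  = 144.6220

Round up to the nearest whole number: n = 145

145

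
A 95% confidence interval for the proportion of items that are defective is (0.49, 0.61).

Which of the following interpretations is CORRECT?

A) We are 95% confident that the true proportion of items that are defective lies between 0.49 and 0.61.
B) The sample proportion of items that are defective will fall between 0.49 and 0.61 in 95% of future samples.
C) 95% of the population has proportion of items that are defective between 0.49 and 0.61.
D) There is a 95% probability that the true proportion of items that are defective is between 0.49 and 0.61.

A confidence interval represents our confidence in the procedure, not a probability statement about the parameter.

Key concept: If we repeated this sampling process many times and computed a 95% CI each time, about 95% of those intervals would contain the true population parameter.

For this specific interval (0.49, 0.61):
- Midpoint (point estimate): 0.55
- Margin of error: 0.06

The correct interpretation is the one stating confidence that the true parameter lies in the interval — option A.

A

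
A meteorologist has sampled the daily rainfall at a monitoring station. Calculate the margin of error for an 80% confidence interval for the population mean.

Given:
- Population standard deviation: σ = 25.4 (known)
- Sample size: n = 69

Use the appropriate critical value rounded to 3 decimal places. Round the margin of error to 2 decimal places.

The population standard deviation σ is known, so use the z-interval margin of error formula.

For 80% confidence, z* = 1.282 (from standard normal table)

Margin of error formula for z-interval: E = z* × σ/√n

E = 1.282 × 25.4/√69
  = 1.282 × 3.057801
  = 3.9201

Rounded to 2 decimal places:

3.92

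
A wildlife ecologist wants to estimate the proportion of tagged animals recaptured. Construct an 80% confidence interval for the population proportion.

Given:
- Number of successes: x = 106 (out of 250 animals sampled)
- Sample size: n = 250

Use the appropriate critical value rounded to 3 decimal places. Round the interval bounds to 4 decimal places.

Sample proportion: p̂ = 106/250 = 0.424000

Check conditions for normal approximation:
  np̂ = 106 ≥ 10 ✓
  n(1-p̂) = 144 ≥ 10 ✓

The sample is large enough, so use a z-interval (normal approximation) for the proportion.

For 80% confidence, z* = 1.282 (from standard normal table)

Standard error: SE = √(p̂(1-p̂)/n) = √(0.424000×0.576000/250) = 0.03125534

Margin of error: E = z* × SE = 1.282 × 0.03125534 = 0.040069

Z-interval: p̂ ± E = 0.424000 ± 0.040069 = (0.383931, 0.464069)

Rounded to 4 decimal places:

(0.3839, 0.4641)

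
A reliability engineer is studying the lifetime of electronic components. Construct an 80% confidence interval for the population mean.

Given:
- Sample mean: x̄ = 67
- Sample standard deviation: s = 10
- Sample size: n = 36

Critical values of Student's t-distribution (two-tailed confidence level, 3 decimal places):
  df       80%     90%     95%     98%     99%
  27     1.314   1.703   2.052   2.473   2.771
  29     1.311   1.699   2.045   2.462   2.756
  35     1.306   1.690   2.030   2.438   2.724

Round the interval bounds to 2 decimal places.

The population standard deviation σ is unknown (only the sample standard deviation s is given), so use a t-interval with df = n - 1 = 36 - 1 = 35.

For 80% confidence with df = 35, t* = 1.306 (from t-table)

Standard error: SE = s/√n = 10/√36 = 1.666667

Margin of error: E = t* × SE = 1.306 × 1.666667 = 2.1767

T-interval: x̄ ± E = 67 ± 2.1767 = (64.8233, 69.1767)

Rounded to 2 decimal places:

(64.82, 69.18)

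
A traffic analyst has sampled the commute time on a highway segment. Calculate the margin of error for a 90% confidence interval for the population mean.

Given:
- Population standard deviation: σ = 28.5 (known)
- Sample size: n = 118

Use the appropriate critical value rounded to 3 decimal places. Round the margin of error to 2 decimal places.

The population standard deviation σ is known, so use the z-interval margin of error formula.

For 90% confidence, z* = 1.645 (from standard normal table)

Margin of error formula for z-interval: E = z* × σ/√n

E = 1.645 × 28.5/√118
  = 1.645 × 2.623638
  = 4.3159

Rounded to 2 decimal places:

4.32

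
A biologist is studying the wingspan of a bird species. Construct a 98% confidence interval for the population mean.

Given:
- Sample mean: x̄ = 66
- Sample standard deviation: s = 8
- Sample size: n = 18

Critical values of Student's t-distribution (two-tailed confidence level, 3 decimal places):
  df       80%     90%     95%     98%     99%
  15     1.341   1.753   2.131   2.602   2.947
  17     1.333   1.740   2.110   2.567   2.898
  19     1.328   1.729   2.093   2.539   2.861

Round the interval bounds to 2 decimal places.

The population standard deviation σ is unknown (only the sample standard deviation s is given), so use a t-interval with df = n - 1 = 18 - 1 = 17.

For 98% confidence with df = 17, t* = 2.567 (from t-table)

Standard error: SE = s/√n = 8/√18 = 1.885618

Margin of error: E = t* × SE = 2.567 × 1.885618 = 4.8404

T-interval: x̄ ± E = 66 ± 4.8404 = (61.1596, 70.8404)

Rounded to 2 decimal places:

(61.16, 70.84)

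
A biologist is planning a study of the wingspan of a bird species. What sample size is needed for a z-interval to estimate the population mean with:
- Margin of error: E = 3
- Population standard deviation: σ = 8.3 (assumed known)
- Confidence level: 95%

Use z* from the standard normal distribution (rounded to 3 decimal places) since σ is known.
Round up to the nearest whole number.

Using z* since population σ is known (z-interval formula).

For 95% confidence, z* = 1.96 (from standard normal table)

Sample size formula for z-interval: n = (z*σ/E)²

n = (1.96 × 8.3 / 3)²
  = (5.422667)²
  = 29.4053

Round up to the nearest whole number: n = 30

30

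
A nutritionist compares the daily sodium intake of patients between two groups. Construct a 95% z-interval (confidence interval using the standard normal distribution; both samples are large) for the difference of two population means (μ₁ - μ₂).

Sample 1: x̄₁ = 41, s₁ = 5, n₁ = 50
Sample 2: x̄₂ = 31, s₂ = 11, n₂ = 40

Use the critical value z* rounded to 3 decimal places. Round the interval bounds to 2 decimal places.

Both samples are large (n₁ = 50 ≥ 30, n₂ = 40 ≥ 30), so a z-interval for the difference of means applies.

Point estimate: x̄₁ - x̄₂ = 41 - 31 = 10

Standard error: SE = √(s₁²/n₁ + s₂²/n₂)
= √(5²/50 + 11²/40)
= √(0.500000 + 3.025000)
= 1.877498

For 95% confidence, z* = 1.96 (from standard normal table)
Margin of error: E = z* × SE = 1.96 × 1.877498 = 3.6799

Z-interval: (x̄₁ - x̄₂) ± E = 10 ± 3.6799 = (6.3201, 13.6799)

Rounded to 2 decimal places:

(6.32, 13.68)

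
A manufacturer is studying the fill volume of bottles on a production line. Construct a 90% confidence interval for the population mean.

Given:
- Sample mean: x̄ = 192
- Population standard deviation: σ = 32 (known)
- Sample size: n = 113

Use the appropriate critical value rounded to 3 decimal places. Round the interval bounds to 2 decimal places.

The population standard deviation σ is known, so use a z-interval (standard normal critical value).

For 90% confidence, z* = 1.645 (from standard normal table)

Standard error: SE = σ/√n = 32/√113 = 3.010307

Margin of error: E = z* × SE = 1.645 × 3.010307 = 4.9520

Z-interval: x̄ ± E = 192 ± 4.9520 = (187.0480, 196.9520)

Rounded to 2 decimal places:

(187.05, 196.95)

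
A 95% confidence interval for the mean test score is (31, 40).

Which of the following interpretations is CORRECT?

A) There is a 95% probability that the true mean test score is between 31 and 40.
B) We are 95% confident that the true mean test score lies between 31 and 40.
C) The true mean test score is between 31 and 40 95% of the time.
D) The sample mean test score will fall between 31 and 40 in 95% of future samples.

A confidence interval represents our confidence in the procedure, not a probability statement about the parameter.

Key concept: If we repeated this sampling process many times and computed a 95% CI each time, about 95% of those intervals would contain the true population parameter.

For this specific interval (31, 40):
- Midpoint (point estimate): 35.5
- Margin of error: 4.5

The correct interpretation is the one stating confidence that the true parameter lies in the interval — option B.

B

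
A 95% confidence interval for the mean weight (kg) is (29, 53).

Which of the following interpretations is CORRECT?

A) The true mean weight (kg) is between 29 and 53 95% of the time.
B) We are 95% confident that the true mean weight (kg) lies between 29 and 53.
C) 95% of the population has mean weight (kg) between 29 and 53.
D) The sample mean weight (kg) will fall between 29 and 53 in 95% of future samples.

A confidence interval represents our confidence in the procedure, not a probability statement about the parameter.

Key concept: If we repeated this sampling process many times and computed a 95% CI each time, about 95% of those intervals would contain the true population parameter.

For this specific interval (29, 53):
- Midpoint (point estimate): 41
- Margin of error: 12

The correct interpretation is the one stating confidence that the true parameter lies in the interval — option B.

B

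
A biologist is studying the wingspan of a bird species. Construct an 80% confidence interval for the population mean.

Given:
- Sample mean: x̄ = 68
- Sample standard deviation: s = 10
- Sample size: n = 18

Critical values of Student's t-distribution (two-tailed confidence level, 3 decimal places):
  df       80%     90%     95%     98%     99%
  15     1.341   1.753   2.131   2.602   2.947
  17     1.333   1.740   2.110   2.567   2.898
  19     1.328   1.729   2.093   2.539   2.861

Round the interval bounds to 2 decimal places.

The population standard deviation σ is unknown (only the sample standard deviation s is given), so use a t-interval with df = n - 1 = 18 - 1 = 17.

For 80% confidence with df = 17, t* = 1.333 (from t-table)

Standard error: SE = s/√n = 10/√18 = 2.357023

Margin of error: E = t* × SE = 1.333 × 2.357023 = 3.1419

T-interval: x̄ ± E = 68 ± 3.1419 = (64.8581, 71.1419)

Rounded to 2 decimal places:

(64.86, 71.14)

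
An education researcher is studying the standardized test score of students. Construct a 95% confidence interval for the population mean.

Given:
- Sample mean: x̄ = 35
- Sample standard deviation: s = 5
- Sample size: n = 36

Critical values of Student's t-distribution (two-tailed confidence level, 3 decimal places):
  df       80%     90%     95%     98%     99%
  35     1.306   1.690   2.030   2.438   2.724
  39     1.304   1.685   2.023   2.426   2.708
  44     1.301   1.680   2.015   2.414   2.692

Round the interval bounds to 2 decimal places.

The population standard deviation σ is unknown (only the sample standard deviation s is given), so use a t-interval with df = n - 1 = 36 - 1 = 35.

For 95% confidence with df = 35, t* = 2.030 (from t-table)

Standard error: SE = s/√n = 5/√36 = 0.833333

Margin of error: E = t* × SE = 2.030 × 0.833333 = 1.6917

T-interval: x̄ ± E = 35 ± 1.6917 = (33.3083, 36.6917)

Rounded to 2 decimal places:

(33.31, 36.69)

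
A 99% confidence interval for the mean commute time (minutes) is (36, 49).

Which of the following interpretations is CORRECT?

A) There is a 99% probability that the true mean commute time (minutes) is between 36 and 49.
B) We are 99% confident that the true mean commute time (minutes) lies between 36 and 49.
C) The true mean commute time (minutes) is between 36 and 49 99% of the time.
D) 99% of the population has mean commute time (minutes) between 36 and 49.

A confidence interval represents our confidence in the procedure, not a probability statement about the parameter.

Key concept: If we repeated this sampling process many times and computed a 99% CI each time, about 99% of those intervals would contain the true population parameter.

For this specific interval (36, 49):
- Midpoint (point estimate): 42.5
- Margin of error: 6.5

The correct interpretation is the one stating confidence that the true parameter lies in the interval — option B.

B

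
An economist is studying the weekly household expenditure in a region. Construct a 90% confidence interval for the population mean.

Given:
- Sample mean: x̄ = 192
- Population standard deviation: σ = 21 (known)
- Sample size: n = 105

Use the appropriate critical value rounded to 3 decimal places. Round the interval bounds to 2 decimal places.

The population standard deviation σ is known, so use a z-interval (standard normal critical value).

For 90% confidence, z* = 1.645 (from standard normal table)

Standard error: SE = σ/√n = 21/√105 = 2.049390

Margin of error: E = z* × SE = 1.645 × 2.049390 = 3.3712

Z-interval: x̄ ± E = 192 ± 3.3712 = (188.6288, 195.3712)

Rounded to 2 decimal places:

(188.63, 195.37)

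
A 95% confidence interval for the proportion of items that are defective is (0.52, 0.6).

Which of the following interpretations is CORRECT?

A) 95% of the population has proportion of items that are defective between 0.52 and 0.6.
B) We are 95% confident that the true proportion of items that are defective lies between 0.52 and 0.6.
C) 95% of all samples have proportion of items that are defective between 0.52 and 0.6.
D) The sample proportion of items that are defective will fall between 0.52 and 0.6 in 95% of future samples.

A confidence interval represents our confidence in the procedure, not a probability statement about the parameter.

Key concept: If we repeated this sampling process many times and computed a 95% CI each time, about 95% of those intervals would contain the true population parameter.

For this specific interval (0.52, 0.6):
- Midpoint (point estimate): 0.56
- Margin of error: 0.04

The correct interpretation is the one stating confidence that the true parameter lies in the interval — option B.

B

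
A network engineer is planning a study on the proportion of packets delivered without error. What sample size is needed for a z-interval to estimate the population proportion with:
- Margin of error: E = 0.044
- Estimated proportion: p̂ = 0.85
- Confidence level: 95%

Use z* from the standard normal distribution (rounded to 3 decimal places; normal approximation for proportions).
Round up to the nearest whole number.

Using z* for proportion z-interval (normal approximation).

For 95% confidence, z* = 1.96 (from standard normal table)

Sample size formula for proportion z-interval: n = z*²p̂(1-p̂)/E²

n = 1.96² × 0.85 × 0.15 / 0.044²
  = 3.8416 × 0.1275 / 0.001936
  = 252.9979

Round up to the nearest whole number: n = 253

253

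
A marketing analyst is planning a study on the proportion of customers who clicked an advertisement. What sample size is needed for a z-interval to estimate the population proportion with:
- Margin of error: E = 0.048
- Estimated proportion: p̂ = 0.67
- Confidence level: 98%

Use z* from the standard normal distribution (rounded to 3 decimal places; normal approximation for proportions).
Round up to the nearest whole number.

Using z* for proportion z-interval (normal approximation).

For 98% confidence, z* = 2.326 (from standard normal table)

Sample size formula for proportion z-interval: n = z*²p̂(1-p̂)/E²

n = 2.326² × 0.67 × 0.33 / 0.048²
  = 5.410276 × 0.2211 / 0.002304
  = 519.1892

Round up to the nearest whole number: n = 520

520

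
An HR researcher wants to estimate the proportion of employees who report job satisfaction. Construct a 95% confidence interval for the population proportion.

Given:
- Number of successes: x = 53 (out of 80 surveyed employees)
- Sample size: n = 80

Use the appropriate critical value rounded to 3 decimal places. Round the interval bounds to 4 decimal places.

Sample proportion: p̂ = 53/80 = 0.662500

Check conditions for normal approximation:
  np̂ = 53 ≥ 10 ✓
  n(1-p̂) = 27 ≥ 10 ✓

The sample is large enough, so use a z-interval (normal approximation) for the proportion.

For 95% confidence, z* = 1.96 (from standard normal table)

Standard error: SE = √(p̂(1-p̂)/n) = √(0.662500×0.337500/80) = 0.05286702

Margin of error: E = z* × SE = 1.96 × 0.05286702 = 0.103619

Z-interval: p̂ ± E = 0.662500 ± 0.103619 = (0.558881, 0.766119)

Rounded to 4 decimal places:

(0.5589, 0.7661)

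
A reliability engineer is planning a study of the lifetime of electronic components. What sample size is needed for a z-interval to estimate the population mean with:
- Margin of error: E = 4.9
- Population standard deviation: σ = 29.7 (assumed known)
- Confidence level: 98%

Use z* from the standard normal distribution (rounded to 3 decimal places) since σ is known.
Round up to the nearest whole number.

Using z* since population σ is known (z-interval formula).

For 98% confidence, z* = 2.326 (from standard normal table)

Sample size formula for z-interval: n = (z*σ/E)²

n = (2.326 × 29.7 / 4.9)²
  = (14.098408)²
  = 198.7651

Round up to the nearest whole number: n = 199

199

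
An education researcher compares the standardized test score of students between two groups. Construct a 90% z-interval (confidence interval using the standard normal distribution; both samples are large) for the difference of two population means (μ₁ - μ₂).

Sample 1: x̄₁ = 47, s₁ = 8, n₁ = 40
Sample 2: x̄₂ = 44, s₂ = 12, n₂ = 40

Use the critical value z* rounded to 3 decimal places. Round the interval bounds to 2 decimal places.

Both samples are large (n₁ = 40 ≥ 30, n₂ = 40 ≥ 30), so a z-interval for the difference of means applies.

Point estimate: x̄₁ - x̄₂ = 47 - 44 = 3

Standard error: SE = √(s₁²/n₁ + s₂²/n₂)
= √(8²/40 + 12²/40)
= √(1.600000 + 3.600000)
= 2.280351

For 90% confidence, z* = 1.645 (from standard normal table)
Margin of error: E = z* × SE = 1.645 × 2.280351 = 3.7512

Z-interval: (x̄₁ - x̄₂) ± E = 3 ± 3.7512 = (-0.7512, 6.7512)

Rounded to 2 decimal places:

(-0.75, 6.75)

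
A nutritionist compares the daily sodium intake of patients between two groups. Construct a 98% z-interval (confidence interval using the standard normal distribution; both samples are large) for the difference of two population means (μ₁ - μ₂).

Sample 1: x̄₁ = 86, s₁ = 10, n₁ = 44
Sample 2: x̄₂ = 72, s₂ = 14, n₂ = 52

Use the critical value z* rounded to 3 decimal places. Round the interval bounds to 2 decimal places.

Both samples are large (n₁ = 44 ≥ 30, n₂ = 52 ≥ 30), so a z-interval for the difference of means applies.

Point estimate: x̄₁ - x̄₂ = 86 - 72 = 14

Standard error: SE = √(s₁²/n₁ + s₂²/n₂)
= √(10²/44 + 14²/52)
= √(2.272727 + 3.769231)
= 2.458039

For 98% confidence, z* = 2.326 (from standard normal table)
Margin of error: E = z* × SE = 2.326 × 2.458039 = 5.7174

Z-interval: (x̄₁ - x̄₂) ± E = 14 ± 5.7174 = (8.2826, 19.7174)

Rounded to 2 decimal places:

(8.28, 19.72)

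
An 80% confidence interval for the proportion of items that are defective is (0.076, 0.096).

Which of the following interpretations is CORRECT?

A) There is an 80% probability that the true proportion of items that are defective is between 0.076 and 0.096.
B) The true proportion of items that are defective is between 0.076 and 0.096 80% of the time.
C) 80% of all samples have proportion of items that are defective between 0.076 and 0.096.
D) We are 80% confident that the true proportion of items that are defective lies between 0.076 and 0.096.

A confidence interval represents our confidence in the procedure, not a probability statement about the parameter.

Key concept: If we repeated this sampling process many times and computed an 80% CI each time, about 80% of those intervals would contain the true population parameter.

For this specific interval (0.076, 0.096):
- Midpoint (point estimate): 0.086
- Margin of error: 0.01

The correct interpretation is the one stating confidence that the true parameter lies in the interval — option D.

D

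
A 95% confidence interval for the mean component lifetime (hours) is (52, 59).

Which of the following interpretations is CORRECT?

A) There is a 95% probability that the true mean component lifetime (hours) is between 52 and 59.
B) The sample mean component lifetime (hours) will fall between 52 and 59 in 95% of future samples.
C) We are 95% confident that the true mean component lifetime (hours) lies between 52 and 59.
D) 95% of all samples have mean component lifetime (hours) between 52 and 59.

A confidence interval represents our confidence in the procedure, not a probability statement about the parameter.

Key concept: If we repeated this sampling process many times and computed a 95% CI each time, about 95% of those intervals would contain the true population parameter.

For this specific interval (52, 59):
- Midpoint (point estimate): 55.5
- Margin of error: 3.5

The correct interpretation is the one stating confidence that the true parameter lies in the interval — option C.

C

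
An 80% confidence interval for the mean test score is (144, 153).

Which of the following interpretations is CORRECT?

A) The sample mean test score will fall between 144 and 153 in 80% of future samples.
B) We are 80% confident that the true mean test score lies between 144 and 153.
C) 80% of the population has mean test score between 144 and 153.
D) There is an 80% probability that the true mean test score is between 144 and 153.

A confidence interval represents our confidence in the procedure, not a probability statement about the parameter.

Key concept: If we repeated this sampling process many times and computed an 80% CI each time, about 80% of those intervals would contain the true population parameter.

For this specific interval (144, 153):
- Midpoint (point estimate): 148.5
- Margin of error: 4.5

The correct interpretation is the one stating confidence that the true parameter lies in the interval — option B.

B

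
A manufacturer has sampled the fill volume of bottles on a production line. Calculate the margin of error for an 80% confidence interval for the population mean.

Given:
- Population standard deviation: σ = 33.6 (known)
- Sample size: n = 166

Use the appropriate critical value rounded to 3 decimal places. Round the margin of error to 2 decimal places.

The population standard deviation σ is known, so use the z-interval margin of error formula.

For 80% confidence, z* = 1.282 (from standard normal table)

Margin of error formula for z-interval: E = z* × σ/√n

E = 1.282 × 33.6/√166
  = 1.282 × 2.607866
  = 3.3433

Rounded to 2 decimal places:

3.34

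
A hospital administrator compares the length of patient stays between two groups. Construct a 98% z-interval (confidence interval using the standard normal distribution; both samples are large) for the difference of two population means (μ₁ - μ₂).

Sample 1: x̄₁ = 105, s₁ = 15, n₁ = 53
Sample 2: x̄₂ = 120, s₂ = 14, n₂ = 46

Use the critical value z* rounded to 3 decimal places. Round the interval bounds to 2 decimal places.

Both samples are large (n₁ = 53 ≥ 30, n₂ = 46 ≥ 30), so a z-interval for the difference of means applies.

Point estimate: x̄₁ - x̄₂ = 105 - 120 = -15

Standard error: SE = √(s₁²/n₁ + s₂²/n₂)
= √(15²/53 + 14²/46)
= √(4.245283 + 4.260870)
= 2.916531

For 98% confidence, z* = 2.326 (from standard normal table)
Margin of error: E = z* × SE = 2.326 × 2.916531 = 6.7839

Z-interval: (x̄₁ - x̄₂) ± E = -15 ± 6.7839 = (-21.7839, -8.2161)

Rounded to 2 decimal places:

(-21.78, -8.22)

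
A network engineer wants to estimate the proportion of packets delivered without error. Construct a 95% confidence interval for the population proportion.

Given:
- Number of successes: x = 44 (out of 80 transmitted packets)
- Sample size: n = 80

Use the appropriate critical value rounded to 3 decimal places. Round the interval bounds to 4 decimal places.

Sample proportion: p̂ = 44/80 = 0.550000

Check conditions for normal approximation:
  np̂ = 44 ≥ 10 ✓
  n(1-p̂) = 36 ≥ 10 ✓

The sample is large enough, so use a z-interval (normal approximation) for the proportion.

For 95% confidence, z* = 1.96 (from standard normal table)

Standard error: SE = √(p̂(1-p̂)/n) = √(0.550000×0.450000/80) = 0.05562149

Margin of error: E = z* × SE = 1.96 × 0.05562149 = 0.109018

Z-interval: p̂ ± E = 0.550000 ± 0.109018 = (0.440982, 0.659018)

Rounded to 4 decimal places:

(0.4410, 0.6590)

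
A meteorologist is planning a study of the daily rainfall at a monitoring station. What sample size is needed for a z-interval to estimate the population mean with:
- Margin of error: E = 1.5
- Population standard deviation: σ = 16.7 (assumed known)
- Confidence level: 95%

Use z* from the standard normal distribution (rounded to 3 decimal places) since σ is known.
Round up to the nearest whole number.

Using z* since population σ is known (z-interval formula).

For 95% confidence, z* = 1.96 (from standard normal table)

Sample size formula for z-interval: n = (z*σ/E)²

n = (1.96 × 16.7 / 1.5)²
  = (21.821333)²
  = 476.1706

Round up to the nearest whole number: n = 477

477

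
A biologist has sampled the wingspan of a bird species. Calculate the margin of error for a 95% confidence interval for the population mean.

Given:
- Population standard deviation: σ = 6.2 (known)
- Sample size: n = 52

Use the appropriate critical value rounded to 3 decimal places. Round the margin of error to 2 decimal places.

The population standard deviation σ is known, so use the z-interval margin of error formula.

For 95% confidence, z* = 1.96 (from standard normal table)

Margin of error formula for z-interval: E = z* × σ/√n

E = 1.96 × 6.2/√52
  = 1.96 × 0.859785
  = 1.6852

Rounded to 2 decimal places:

1.69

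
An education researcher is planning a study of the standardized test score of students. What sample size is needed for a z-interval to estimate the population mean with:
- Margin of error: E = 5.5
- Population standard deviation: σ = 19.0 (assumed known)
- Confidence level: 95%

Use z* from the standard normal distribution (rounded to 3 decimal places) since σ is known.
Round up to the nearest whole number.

Using z* since population σ is known (z-interval formula).

For 95% confidence, z* = 1.96 (from standard normal table)

Sample size formula for z-interval: n = (z*σ/E)²

n = (1.96 × 19.0 / 5.5)²
  = (6.770909)²
  = 45.8452

Round up to the nearest whole number: n = 46

46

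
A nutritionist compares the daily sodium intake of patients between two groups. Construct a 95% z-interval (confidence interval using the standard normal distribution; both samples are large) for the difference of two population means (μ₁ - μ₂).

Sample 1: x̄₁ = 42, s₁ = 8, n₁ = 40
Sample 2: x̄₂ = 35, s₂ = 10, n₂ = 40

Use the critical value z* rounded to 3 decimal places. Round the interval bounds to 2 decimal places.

Both samples are large (n₁ = 40 ≥ 30, n₂ = 40 ≥ 30), so a z-interval for the difference of means applies.

Point estimate: x̄₁ - x̄₂ = 42 - 35 = 7

Standard error: SE = √(s₁²/n₁ + s₂²/n₂)
= √(8²/40 + 10²/40)
= √(1.600000 + 2.500000)
= 2.024846

For 95% confidence, z* = 1.96 (from standard normal table)
Margin of error: E = z* × SE = 1.96 × 2.024846 = 3.9687

Z-interval: (x̄₁ - x̄₂) ± E = 7 ± 3.9687 = (3.0313, 10.9687)

Rounded to 2 decimal places:

(3.03, 10.97)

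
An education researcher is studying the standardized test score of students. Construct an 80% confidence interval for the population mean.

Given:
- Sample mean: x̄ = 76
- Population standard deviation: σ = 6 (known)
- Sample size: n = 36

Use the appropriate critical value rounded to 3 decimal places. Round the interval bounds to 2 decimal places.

The population standard deviation σ is known, so use a z-interval (standard normal critical value).

For 80% confidence, z* = 1.282 (from standard normal table)

Standard error: SE = σ/√n = 6/√36 = 1.000000

Margin of error: E = z* × SE = 1.282 × 1.000000 = 1.2820

Z-interval: x̄ ± E = 76 ± 1.2820 = (74.7180, 77.2820)

Rounded to 2 decimal places:

(74.72, 77.28)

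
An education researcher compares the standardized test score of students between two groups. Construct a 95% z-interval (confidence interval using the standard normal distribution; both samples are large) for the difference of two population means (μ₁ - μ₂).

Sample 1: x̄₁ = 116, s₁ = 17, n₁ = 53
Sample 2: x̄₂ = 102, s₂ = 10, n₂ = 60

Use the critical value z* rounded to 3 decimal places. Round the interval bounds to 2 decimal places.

Both samples are large (n₁ = 53 ≥ 30, n₂ = 60 ≥ 30), so a z-interval for the difference of means applies.

Point estimate: x̄₁ - x̄₂ = 116 - 102 = 14

Standard error: SE = √(s₁²/n₁ + s₂²/n₂)
= √(17²/53 + 10²/60)
= √(5.452830 + 1.666667)
= 2.668239

For 95% confidence, z* = 1.96 (from standard normal table)
Margin of error: E = z* × SE = 1.96 × 2.668239 = 5.2297

Z-interval: (x̄₁ - x̄₂) ± E = 14 ± 5.2297 = (8.7703, 19.2297)

Rounded to 2 decimal places:

(8.77, 19.23)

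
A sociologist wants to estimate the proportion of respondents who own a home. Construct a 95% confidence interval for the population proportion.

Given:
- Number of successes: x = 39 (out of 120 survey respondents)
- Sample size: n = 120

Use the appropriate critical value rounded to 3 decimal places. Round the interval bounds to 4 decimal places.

Sample proportion: p̂ = 39/120 = 0.325000

Check conditions for normal approximation:
  np̂ = 39 ≥ 10 ✓
  n(1-p̂) = 81 ≥ 10 ✓

The sample is large enough, so use a z-interval (normal approximation) for the proportion.

For 95% confidence, z* = 1.96 (from standard normal table)

Standard error: SE = √(p̂(1-p̂)/n) = √(0.325000×0.675000/120) = 0.04275658

Margin of error: E = z* × SE = 1.96 × 0.04275658 = 0.083803

Z-interval: p̂ ± E = 0.325000 ± 0.083803 = (0.241197, 0.408803)

Rounded to 4 decimal places:

(0.2412, 0.4088)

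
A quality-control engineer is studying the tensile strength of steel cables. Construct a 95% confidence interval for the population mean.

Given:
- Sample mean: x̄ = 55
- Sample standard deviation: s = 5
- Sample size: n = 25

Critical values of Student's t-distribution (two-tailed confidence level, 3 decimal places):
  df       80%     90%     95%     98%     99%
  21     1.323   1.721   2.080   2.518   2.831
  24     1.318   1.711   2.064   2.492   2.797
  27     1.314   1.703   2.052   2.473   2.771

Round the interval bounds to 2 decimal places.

The population standard deviation σ is unknown (only the sample standard deviation s is given), so use a t-interval with df = n - 1 = 25 - 1 = 24.

For 95% confidence with df = 24, t* = 2.064 (from t-table)

Standard error: SE = s/√n = 5/√25 = 1.000000

Margin of error: E = t* × SE = 2.064 × 1.000000 = 2.0640

T-interval: x̄ ± E = 55 ± 2.0640 = (52.9360, 57.0640)

Rounded to 2 decimal places:

(52.94, 57.06)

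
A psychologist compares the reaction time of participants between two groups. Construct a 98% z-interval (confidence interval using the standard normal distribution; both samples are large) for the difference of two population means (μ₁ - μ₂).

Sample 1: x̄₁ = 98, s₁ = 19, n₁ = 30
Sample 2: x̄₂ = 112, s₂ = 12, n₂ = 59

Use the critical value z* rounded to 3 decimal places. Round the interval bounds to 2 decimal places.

Both samples are large (n₁ = 30 ≥ 30, n₂ = 59 ≥ 30), so a z-interval for the difference of means applies.

Point estimate: x̄₁ - x̄₂ = 98 - 112 = -14

Standard error: SE = √(s₁²/n₁ + s₂²/n₂)
= √(19²/30 + 12²/59)
= √(12.033333 + 2.440678)
= 3.804473

For 98% confidence, z* = 2.326 (from standard normal table)
Margin of error: E = z* × SE = 2.326 × 3.804473 = 8.8492

Z-interval: (x̄₁ - x̄₂) ± E = -14 ± 8.8492 = (-22.8492, -5.1508)

Rounded to 2 decimal places:

(-22.85, -5.15)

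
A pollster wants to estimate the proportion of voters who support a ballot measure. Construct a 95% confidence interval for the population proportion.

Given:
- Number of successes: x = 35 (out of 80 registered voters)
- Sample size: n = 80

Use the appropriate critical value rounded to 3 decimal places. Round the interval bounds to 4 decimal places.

Sample proportion: p̂ = 35/80 = 0.437500

Check conditions for normal approximation:
  np̂ = 35 ≥ 10 ✓
  n(1-p̂) = 45 ≥ 10 ✓

The sample is large enough, so use a z-interval (normal approximation) for the proportion.

For 95% confidence, z* = 1.96 (from standard normal table)

Standard error: SE = √(p̂(1-p̂)/n) = √(0.437500×0.562500/80) = 0.05546325

Margin of error: E = z* × SE = 1.96 × 0.05546325 = 0.108708

Z-interval: p̂ ± E = 0.437500 ± 0.108708 = (0.328792, 0.546208)

Rounded to 4 decimal places:

(0.3288, 0.5462)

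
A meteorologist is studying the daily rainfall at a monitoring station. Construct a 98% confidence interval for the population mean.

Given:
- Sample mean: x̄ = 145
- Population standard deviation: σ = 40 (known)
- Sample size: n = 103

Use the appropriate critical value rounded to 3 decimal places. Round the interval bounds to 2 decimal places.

The population standard deviation σ is known, so use a z-interval (standard normal critical value).

For 98% confidence, z* = 2.326 (from standard normal table)

Standard error: SE = σ/√n = 40/√103 = 3.941317

Margin of error: E = z* × SE = 2.326 × 3.941317 = 9.1675

Z-interval: x̄ ± E = 145 ± 9.1675 = (135.8325, 154.1675)

Rounded to 2 decimal places:

(135.83, 154.17)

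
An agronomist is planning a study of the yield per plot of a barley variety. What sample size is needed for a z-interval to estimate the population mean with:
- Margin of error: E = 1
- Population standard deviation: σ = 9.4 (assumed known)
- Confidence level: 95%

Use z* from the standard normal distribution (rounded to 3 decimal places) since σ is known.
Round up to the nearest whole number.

Using z* since population σ is known (z-interval formula).

For 95% confidence, z* = 1.96 (from standard normal table)

Sample size formula for z-interval: n = (z*σ/E)²

n = (1.96 × 9.4 / 1)²
  = (18.424000)²
  = 339.4438

Round up to the nearest whole number: n = 340

340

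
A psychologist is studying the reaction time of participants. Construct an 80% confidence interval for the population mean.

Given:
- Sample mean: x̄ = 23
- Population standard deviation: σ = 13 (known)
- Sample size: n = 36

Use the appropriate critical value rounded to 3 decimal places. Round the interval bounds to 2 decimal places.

The population standard deviation σ is known, so use a z-interval (standard normal critical value).

For 80% confidence, z* = 1.282 (from standard normal table)

Standard error: SE = σ/√n = 13/√36 = 2.166667

Margin of error: E = z* × SE = 1.282 × 2.166667 = 2.7777

Z-interval: x̄ ± E = 23 ± 2.7777 = (20.2223, 25.7777)

Rounded to 2 decimal places:

(20.22, 25.78)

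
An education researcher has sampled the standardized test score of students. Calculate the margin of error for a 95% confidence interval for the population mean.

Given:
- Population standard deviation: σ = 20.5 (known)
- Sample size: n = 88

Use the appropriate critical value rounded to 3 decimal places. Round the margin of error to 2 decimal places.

The population standard deviation σ is known, so use the z-interval margin of error formula.

For 95% confidence, z* = 1.96 (from standard normal table)

Margin of error formula for z-interval: E = z* × σ/√n

E = 1.96 × 20.5/√88
  = 1.96 × 2.185307
  = 4.2832

Rounded to 2 decimal places:

4.28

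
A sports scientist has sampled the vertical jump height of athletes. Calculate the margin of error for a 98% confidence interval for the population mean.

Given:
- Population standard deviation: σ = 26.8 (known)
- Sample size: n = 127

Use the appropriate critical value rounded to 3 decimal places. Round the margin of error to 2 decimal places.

The population standard deviation σ is known, so use the z-interval margin of error formula.

For 98% confidence, z* = 2.326 (from standard normal table)

Margin of error formula for z-interval: E = z* × σ/√n

E = 2.326 × 26.8/√127
  = 2.326 × 2.378115
  = 5.5315

Rounded to 2 decimal places:

5.53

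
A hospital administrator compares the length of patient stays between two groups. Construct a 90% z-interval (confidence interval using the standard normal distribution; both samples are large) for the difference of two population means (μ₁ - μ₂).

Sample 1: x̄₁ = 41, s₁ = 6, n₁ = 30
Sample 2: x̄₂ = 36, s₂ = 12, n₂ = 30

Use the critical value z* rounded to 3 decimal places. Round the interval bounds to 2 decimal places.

Both samples are large (n₁ = 30 ≥ 30, n₂ = 30 ≥ 30), so a z-interval for the difference of means applies.

Point estimate: x̄₁ - x̄₂ = 41 - 36 = 5

Standard error: SE = √(s₁²/n₁ + s₂²/n₂)
= √(6²/30 + 12²/30)
= √(1.200000 + 4.800000)
= 2.449490

For 90% confidence, z* = 1.645 (from standard normal table)
Margin of error: E = z* × SE = 1.645 × 2.449490 = 4.0294

Z-interval: (x̄₁ - x̄₂) ± E = 5 ± 4.0294 = (0.9706, 9.0294)

Rounded to 2 decimal places:

(0.97, 9.03)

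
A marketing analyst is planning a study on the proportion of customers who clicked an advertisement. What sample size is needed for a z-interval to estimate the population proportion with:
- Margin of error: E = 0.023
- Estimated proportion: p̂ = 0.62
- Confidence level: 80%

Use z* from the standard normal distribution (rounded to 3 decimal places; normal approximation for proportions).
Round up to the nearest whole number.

Using z* for proportion z-interval (normal approximation).

For 80% confidence, z* = 1.282 (from standard normal table)

Sample size formula for proportion z-interval: n = z*²p̂(1-p̂)/E²

n = 1.282² × 0.62 × 0.38 / 0.023²
  = 1.643524 × 0.2356 / 0.000529
  = 731.9740

Round up to the nearest whole number: n = 732

732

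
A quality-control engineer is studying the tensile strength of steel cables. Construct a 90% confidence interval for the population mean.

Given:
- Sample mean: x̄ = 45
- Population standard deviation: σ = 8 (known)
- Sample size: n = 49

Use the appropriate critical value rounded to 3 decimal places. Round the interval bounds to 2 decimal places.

The population standard deviation σ is known, so use a z-interval (standard normal critical value).

For 90% confidence, z* = 1.645 (from standard normal table)

Standard error: SE = σ/√n = 8/√49 = 1.142857

Margin of error: E = z* × SE = 1.645 × 1.142857 = 1.8800

Z-interval: x̄ ± E = 45 ± 1.8800 = (43.1200, 46.8800)

Rounded to 2 decimal places:

(43.12, 46.88)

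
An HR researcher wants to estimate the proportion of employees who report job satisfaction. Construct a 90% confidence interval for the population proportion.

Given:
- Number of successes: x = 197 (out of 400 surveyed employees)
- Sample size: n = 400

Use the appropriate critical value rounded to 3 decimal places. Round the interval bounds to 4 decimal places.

Sample proportion: p̂ = 197/400 = 0.492500

Check conditions for normal approximation:
  np̂ = 197 ≥ 10 ✓
  n(1-p̂) = 203 ≥ 10 ✓

The sample is large enough, so use a z-interval (normal approximation) for the proportion.

For 90% confidence, z* = 1.645 (from standard normal table)

Standard error: SE = √(p̂(1-p̂)/n) = √(0.492500×0.507500/400) = 0.02499719

Margin of error: E = z* × SE = 1.645 × 0.02499719 = 0.041120

Z-interval: p̂ ± E = 0.492500 ± 0.041120 = (0.451380, 0.533620)

Rounded to 4 decimal places:

(0.4514, 0.5336)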